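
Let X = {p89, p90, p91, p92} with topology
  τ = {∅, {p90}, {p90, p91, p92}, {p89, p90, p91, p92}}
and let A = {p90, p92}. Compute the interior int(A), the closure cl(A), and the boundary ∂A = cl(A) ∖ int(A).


int(A) = {p90}, cl(A) = {p89, p90, p91, p92}, ∂A = {p89, p91, p92}.

Closed sets in (X, τ) are complements of opens:
  closed(X, τ) = {∅, {p89}, {p89, p91, p92}, {p89, p90, p91, p92}}.
int(A) = ⋃ {U ∈ τ : U ⊆ A}. Opens contained in A: ∅, {p90}.
Taking the union of these: int(A) = {p90}.
cl(A) = ⋂ {C closed : A ⊆ C}. Closed sets containing A: {p89, p90, p91, p92}.
Intersecting these: cl(A) = {p89, p90, p91, p92}.
∂A = cl(A) ∖ int(A) = {p89, p90, p91, p92} ∖ {p90} = {p89, p91, p92}.


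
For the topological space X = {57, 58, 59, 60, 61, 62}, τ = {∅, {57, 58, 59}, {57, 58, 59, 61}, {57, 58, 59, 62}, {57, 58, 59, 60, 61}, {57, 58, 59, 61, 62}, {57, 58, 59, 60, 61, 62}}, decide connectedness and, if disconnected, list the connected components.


(X, τ) is connected.

Find clopen sets (U ∈ τ with X ∖ U ∈ τ):
  U = ∅, X ∖ U = {57, 58, 59, 60, 61, 62} — both open, so U is clopen.
  U = {57, 58, 59, 60, 61, 62}, X ∖ U = ∅ — both open, so U is clopen.
Only trivial clopens (∅ and X) exist, so (X, τ) is connected.
Compute connected components by grouping points that agree on all clopens:
  component: {57, 58, 59, 60, 61, 62}


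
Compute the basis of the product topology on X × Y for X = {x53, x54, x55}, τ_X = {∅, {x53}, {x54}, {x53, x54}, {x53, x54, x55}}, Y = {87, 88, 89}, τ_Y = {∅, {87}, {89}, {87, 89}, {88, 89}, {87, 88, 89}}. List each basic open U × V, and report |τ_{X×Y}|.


Basis B = {∅ × ∅, {x53} × {87}, {x53} × {89}, {x54} × {87}, {x54} × {89}, {x53} × {87, 89}, {x53, x54} × {87}, {x53} × {88, 89}, {x53, x54} × {89}, {x54} × {87, 89}, {x54} × {88, 89}, {x53} × {87, 88, 89}, {x53, x54, x55} × {87}, {x53, x54, x55} × {89}, {x54} × {87, 88, 89}, {x53, x54} × {87, 89}, {x53, x54} × {88, 89}, {x53, x54} × {87, 88, 89}, {x53, x54, x55} × {87, 89}, {x53, x54, x55} × {88, 89}, {x53, x54, x55} × {87, 88, 89}}; |τ_{X×Y}| = 70.

Enumerate products U × V with U ∈ τ_X, V ∈ τ_Y (deduplicated):
  ∅ × ∅ = {} (∅)
  {x53} × {87} = {(x53,87)}
  {x53} × {89} = {(x53,89)}
  {x54} × {87} = {(x54,87)}
  {x54} × {89} = {(x54,89)}
  {x53} × {87, 89} = {(x53,87), (x53,89)}
  {x53, x54} × {87} = {(x53,87), (x54,87)}
  {x53} × {88, 89} = {(x53,88), (x53,89)}
  {x53, x54} × {89} = {(x53,89), (x54,89)}
  {x54} × {87, 89} = {(x54,87), (x54,89)}
  {x54} × {88, 89} = {(x54,88), (x54,89)}
  {x53} × {87, 88, 89} = {(x53,87), (x53,88), (x53,89)}
  {x53, x54, x55} × {87} = {(x53,87), (x54,87), (x55,87)}
  {x53, x54, x55} × {89} = {(x53,89), (x54,89), (x55,89)}
  {x54} × {87, 88, 89} = {(x54,87), (x54,88), (x54,89)}
  {x53, x54} × {87, 89} = {(x53,87), (x53,89), (x54,87), (x54,89)}
  {x53, x54} × {88, 89} = {(x53,88), (x53,89), (x54,88), (x54,89)}
  {x53, x54} × {87, 88, 89} = {(x53,87), (x53,88), (x53,89), (x54,87), (x54,88), (x54,89)}
  {x53, x54, x55} × {87, 89} = {(x53,87), (x53,89), (x54,87), (x54,89), (x55,87), (x55,89)}
  {x53, x54, x55} × {88, 89} = {(x53,88), (x53,89), (x54,88), (x54,89), (x55,88), (x55,89)}
  {x53, x54, x55} × {87, 88, 89} = {(x53,87), (x53,88), (x53,89), (x54,87), (x54,88), (x54,89), (x55,87), (x55,88), (x55,89)}
These 21 distinct sets form the basis B.
Close under arbitrary unions to get τ_{X×Y}; counting gives |τ_{X×Y}| = 70.


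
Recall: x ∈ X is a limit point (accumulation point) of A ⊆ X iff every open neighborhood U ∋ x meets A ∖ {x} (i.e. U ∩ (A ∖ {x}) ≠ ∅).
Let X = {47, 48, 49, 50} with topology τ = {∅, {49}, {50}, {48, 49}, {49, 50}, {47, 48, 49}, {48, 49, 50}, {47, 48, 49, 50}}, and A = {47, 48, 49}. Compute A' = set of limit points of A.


A' = {47, 48}

For each x ∈ X, list the open sets U ∈ τ with x ∈ U, then check whether U ∩ (A ∖ {x}) ≠ ∅ for every such U.
  x = 47: opens ∋ x are {47, 48, 49}, {47, 48, 49, 50}; each meets A ∖ {47}, so x IS a limit point.
  x = 48: opens ∋ x are {48, 49}, {47, 48, 49}, {48, 49, 50}, {47, 48, 49, 50}; each meets A ∖ {48}, so x IS a limit point.
  x = 49: open {49} ∋ x has {49} ∩ (A ∖ {49}) = ∅, so x is NOT a limit point.
  x = 50: open {50} ∋ x has {50} ∩ (A ∖ {50}) = ∅, so x is NOT a limit point.
Collecting: A' = {47, 48}.


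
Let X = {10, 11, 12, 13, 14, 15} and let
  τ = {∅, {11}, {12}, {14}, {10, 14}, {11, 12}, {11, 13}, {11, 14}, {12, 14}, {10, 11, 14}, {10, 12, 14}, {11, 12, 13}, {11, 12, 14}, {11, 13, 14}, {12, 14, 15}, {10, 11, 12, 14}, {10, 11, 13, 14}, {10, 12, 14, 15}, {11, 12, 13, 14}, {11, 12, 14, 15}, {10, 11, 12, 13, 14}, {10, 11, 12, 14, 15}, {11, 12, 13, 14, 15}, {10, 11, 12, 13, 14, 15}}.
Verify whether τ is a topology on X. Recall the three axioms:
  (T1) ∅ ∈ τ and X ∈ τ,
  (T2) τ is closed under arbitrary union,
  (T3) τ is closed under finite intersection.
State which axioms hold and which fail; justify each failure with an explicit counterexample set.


τ IS a topology on X.

Axiom (T1): ∅ ∈ τ? Yes; X ∈ τ? Yes.
Axiom (T2/T3): check pairwise unions and intersections of members of τ.
All pairwise intersections and unions checked — each lies in τ. Therefore τ satisfies (T1), (T2), (T3): it IS a topology on X.


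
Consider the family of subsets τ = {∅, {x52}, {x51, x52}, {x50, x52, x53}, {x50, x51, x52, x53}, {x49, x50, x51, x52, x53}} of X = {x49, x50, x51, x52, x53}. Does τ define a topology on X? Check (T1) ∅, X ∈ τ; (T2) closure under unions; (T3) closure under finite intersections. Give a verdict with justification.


τ IS a topology on X.

Axiom (T1): ∅ ∈ τ? Yes; X ∈ τ? Yes.
Axiom (T2/T3): check pairwise unions and intersections of members of τ.
All pairwise intersections and unions checked — each lies in τ. Therefore τ satisfies (T1), (T2), (T3): it IS a topology on X.


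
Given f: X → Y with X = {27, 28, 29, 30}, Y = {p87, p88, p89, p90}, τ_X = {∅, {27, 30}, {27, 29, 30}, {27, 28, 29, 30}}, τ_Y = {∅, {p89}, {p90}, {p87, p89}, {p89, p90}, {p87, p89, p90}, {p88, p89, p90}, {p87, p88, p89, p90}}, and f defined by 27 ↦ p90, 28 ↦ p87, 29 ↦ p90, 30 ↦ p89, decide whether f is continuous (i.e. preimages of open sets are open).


f is NOT continuous.

Compute f^{-1}(U) for each U ∈ τ_Y:
  U = ∅: f^{-1}(U) = ∅ ∈ τ_X ✓.
  U = {p89}: f^{-1}(U) = {30} ∉ τ_X ✗.
  U = {p90}: f^{-1}(U) = {27, 29} ∉ τ_X ✗.
  U = {p87, p89}: f^{-1}(U) = {28, 30} ∉ τ_X ✗.
  U = {p89, p90}: f^{-1}(U) = {27, 29, 30} ∈ τ_X ✓.
  U = {p87, p89, p90}: f^{-1}(U) = {27, 28, 29, 30} ∈ τ_X ✓.
  U = {p88, p89, p90}: f^{-1}(U) = {27, 29, 30} ∈ τ_X ✓.
  U = {p87, p88, p89, p90}: f^{-1}(U) = {27, 28, 29, 30} ∈ τ_X ✓.
Found U = {p89} with f^{-1}(U) = {30} not in τ_X. Therefore f is NOT continuous.


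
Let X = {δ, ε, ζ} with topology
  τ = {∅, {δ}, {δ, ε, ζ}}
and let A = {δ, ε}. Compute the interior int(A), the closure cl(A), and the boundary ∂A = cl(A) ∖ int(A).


int(A) = {δ}, cl(A) = {δ, ε, ζ}, ∂A = {ε, ζ}.

Closed sets in (X, τ) are complements of opens:
  closed(X, τ) = {∅, {ε, ζ}, {δ, ε, ζ}}.
int(A) = ⋃ {U ∈ τ : U ⊆ A}. Opens contained in A: ∅, {δ}.
Taking the union of these: int(A) = {δ}.
cl(A) = ⋂ {C closed : A ⊆ C}. Closed sets containing A: {δ, ε, ζ}.
Intersecting these: cl(A) = {δ, ε, ζ}.
∂A = cl(A) ∖ int(A) = {δ, ε, ζ} ∖ {δ} = {ε, ζ}.


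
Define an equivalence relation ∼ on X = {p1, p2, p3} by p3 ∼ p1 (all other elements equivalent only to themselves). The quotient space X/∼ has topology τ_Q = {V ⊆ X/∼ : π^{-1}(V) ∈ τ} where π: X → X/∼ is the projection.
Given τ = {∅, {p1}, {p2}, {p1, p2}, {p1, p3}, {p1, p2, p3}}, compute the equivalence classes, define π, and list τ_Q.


X/∼ = {[p1=p3], [p2]}; |τ_Q| = 4.

Equivalence classes: [p1=p3], [p2].
Quotient map π: X → X/∼ sends p1 ↦ [p1=p3], p2 ↦ [p2], p3 ↦ [p1=p3].
For each subset V ⊆ X/∼, compute π^{-1}(V) ⊆ X and check whether π^{-1}(V) ∈ τ. V is open in τ_Q iff π^{-1}(V) ∈ τ.
  V = {}: π^{-1}(V) = ∅ ∈ τ ✓.
  V = {[p1=p3]}: π^{-1}(V) = {p1, p3} ∈ τ ✓.
  V = {[p2]}: π^{-1}(V) = {p2} ∈ τ ✓.
  V = {[p1=p3], [p2]}: π^{-1}(V) = {p1, p2, p3} ∈ τ ✓.
Open sets in the quotient: τ_Q = {{}, {[p1=p3]}, {[p2]}, {[p1=p3], [p2]}} (4 elements).


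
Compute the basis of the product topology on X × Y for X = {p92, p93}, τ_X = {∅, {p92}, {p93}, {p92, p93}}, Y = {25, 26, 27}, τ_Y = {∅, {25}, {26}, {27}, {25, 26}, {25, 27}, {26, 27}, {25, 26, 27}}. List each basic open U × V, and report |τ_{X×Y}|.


Basis B = {∅ × ∅, {p92} × {25}, {p92} × {26}, {p92} × {27}, {p93} × {25}, {p93} × {26}, {p93} × {27}, {p92} × {25, 26}, {p92} × {25, 27}, {p92, p93} × {25}, {p92} × {26, 27}, {p92, p93} × {26}, {p92, p93} × {27}, {p93} × {25, 26}, {p93} × {25, 27}, {p93} × {26, 27}, {p92} × {25, 26, 27}, {p93} × {25, 26, 27}, {p92, p93} × {25, 26}, {p92, p93} × {25, 27}, {p92, p93} × {26, 27}, {p92, p93} × {25, 26, 27}}; |τ_{X×Y}| = 64.

Enumerate products U × V with U ∈ τ_X, V ∈ τ_Y (deduplicated):
  ∅ × ∅ = {} (∅)
  {p92} × {25} = {(p92,25)}
  {p92} × {26} = {(p92,26)}
  {p92} × {27} = {(p92,27)}
  {p93} × {25} = {(p93,25)}
  {p93} × {26} = {(p93,26)}
  {p93} × {27} = {(p93,27)}
  {p92} × {25, 26} = {(p92,25), (p92,26)}
  {p92} × {25, 27} = {(p92,25), (p92,27)}
  {p92, p93} × {25} = {(p92,25), (p93,25)}
  {p92} × {26, 27} = {(p92,26), (p92,27)}
  {p92, p93} × {26} = {(p92,26), (p93,26)}
  {p92, p93} × {27} = {(p92,27), (p93,27)}
  {p93} × {25, 26} = {(p93,25), (p93,26)}
  {p93} × {25, 27} = {(p93,25), (p93,27)}
  {p93} × {26, 27} = {(p93,26), (p93,27)}
  {p92} × {25, 26, 27} = {(p92,25), (p92,26), (p92,27)}
  {p93} × {25, 26, 27} = {(p93,25), (p93,26), (p93,27)}
  {p92, p93} × {25, 26} = {(p92,25), (p92,26), (p93,25), (p93,26)}
  {p92, p93} × {25, 27} = {(p92,25), (p92,27), (p93,25), (p93,27)}
  {p92, p93} × {26, 27} = {(p92,26), (p92,27), (p93,26), (p93,27)}
  {p92, p93} × {25, 26, 27} = {(p92,25), (p92,26), (p92,27), (p93,25), (p93,26), (p93,27)}
These 22 distinct sets form the basis B.
Close under arbitrary unions to get τ_{X×Y}; counting gives |τ_{X×Y}| = 64.


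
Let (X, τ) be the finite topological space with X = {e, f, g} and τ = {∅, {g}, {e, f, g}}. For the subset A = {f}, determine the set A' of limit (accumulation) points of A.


A' = {e}

For each x ∈ X, list the open sets U ∈ τ with x ∈ U, then check whether U ∩ (A ∖ {x}) ≠ ∅ for every such U.
  x = e: opens ∋ x are {e, f, g}; each meets A ∖ {e}, so x IS a limit point.
  x = f: open {e, f, g} ∋ x has {e, f, g} ∩ (A ∖ {f}) = ∅, so x is NOT a limit point.
  x = g: open {g} ∋ x has {g} ∩ (A ∖ {g}) = ∅, so x is NOT a limit point.
Collecting: A' = {e}.


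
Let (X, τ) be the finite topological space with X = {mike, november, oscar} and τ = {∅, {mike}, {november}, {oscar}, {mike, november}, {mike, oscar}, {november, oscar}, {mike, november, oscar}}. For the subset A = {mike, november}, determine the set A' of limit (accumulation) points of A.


A' = ∅

For each x ∈ X, list the open sets U ∈ τ with x ∈ U, then check whether U ∩ (A ∖ {x}) ≠ ∅ for every such U.
  x = mike: open {mike} ∋ x has {mike} ∩ (A ∖ {mike}) = ∅, so x is NOT a limit point.
  x = november: open {november} ∋ x has {november} ∩ (A ∖ {november}) = ∅, so x is NOT a limit point.
  x = oscar: open {oscar} ∋ x has {oscar} ∩ (A ∖ {oscar}) = ∅, so x is NOT a limit point.
Collecting: A' = ∅.


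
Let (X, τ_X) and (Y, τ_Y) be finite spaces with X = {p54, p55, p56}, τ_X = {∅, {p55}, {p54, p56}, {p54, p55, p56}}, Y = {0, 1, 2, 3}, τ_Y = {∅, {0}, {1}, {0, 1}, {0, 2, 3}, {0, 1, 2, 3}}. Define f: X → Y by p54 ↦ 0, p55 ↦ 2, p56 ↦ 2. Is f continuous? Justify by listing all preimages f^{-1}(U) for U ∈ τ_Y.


f is NOT continuous.

Compute f^{-1}(U) for each U ∈ τ_Y:
  U = ∅: f^{-1}(U) = ∅ ∈ τ_X ✓.
  U = {0}: f^{-1}(U) = {p54} ∉ τ_X ✗.
  U = {1}: f^{-1}(U) = ∅ ∈ τ_X ✓.
  U = {0, 1}: f^{-1}(U) = {p54} ∉ τ_X ✗.
  U = {0, 2, 3}: f^{-1}(U) = {p54, p55, p56} ∈ τ_X ✓.
  U = {0, 1, 2, 3}: f^{-1}(U) = {p54, p55, p56} ∈ τ_X ✓.
Found U = {0} with f^{-1}(U) = {p54} not in τ_X. Therefore f is NOT continuous.


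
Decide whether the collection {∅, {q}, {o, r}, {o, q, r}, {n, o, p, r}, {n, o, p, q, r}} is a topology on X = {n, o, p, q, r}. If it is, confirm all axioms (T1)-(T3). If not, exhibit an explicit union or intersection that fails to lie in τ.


τ IS a topology on X.

Axiom (T1): ∅ ∈ τ? Yes; X ∈ τ? Yes.
Axiom (T2/T3): check pairwise unions and intersections of members of τ.
All pairwise intersections and unions checked — each lies in τ. Therefore τ satisfies (T1), (T2), (T3): it IS a topology on X.


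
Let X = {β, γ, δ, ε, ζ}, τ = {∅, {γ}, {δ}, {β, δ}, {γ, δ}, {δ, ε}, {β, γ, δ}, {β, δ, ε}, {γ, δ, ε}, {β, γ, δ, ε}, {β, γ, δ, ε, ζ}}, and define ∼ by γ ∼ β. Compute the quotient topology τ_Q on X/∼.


X/∼ = {[β=γ], [δ], [ε], [ζ]}; |τ_Q| = 6.

Equivalence classes: [β=γ], [δ], [ε], [ζ].
Quotient map π: X → X/∼ sends β ↦ [β=γ], γ ↦ [β=γ], δ ↦ [δ], ε ↦ [ε], ζ ↦ [ζ].
For each subset V ⊆ X/∼, compute π^{-1}(V) ⊆ X and check whether π^{-1}(V) ∈ τ. V is open in τ_Q iff π^{-1}(V) ∈ τ.
  V = {}: π^{-1}(V) = ∅ ∈ τ ✓.
  V = {[β=γ]}: π^{-1}(V) = {β, γ} ∉ τ ✗.
  V = {[δ]}: π^{-1}(V) = {δ} ∈ τ ✓.
  V = {[β=γ], [δ]}: π^{-1}(V) = {β, γ, δ} ∈ τ ✓.
  V = {[ε]}: π^{-1}(V) = {ε} ∉ τ ✗.
  V = {[β=γ], [ε]}: π^{-1}(V) = {β, γ, ε} ∉ τ ✗.
  V = {[δ], [ε]}: π^{-1}(V) = {δ, ε} ∈ τ ✓.
  V = {[β=γ], [δ], [ε]}: π^{-1}(V) = {β, γ, δ, ε} ∈ τ ✓.
  V = {[ζ]}: π^{-1}(V) = {ζ} ∉ τ ✗.
  V = {[β=γ], [ζ]}: π^{-1}(V) = {β, γ, ζ} ∉ τ ✗.
  V = {[δ], [ζ]}: π^{-1}(V) = {δ, ζ} ∉ τ ✗.
  V = {[β=γ], [δ], [ζ]}: π^{-1}(V) = {β, γ, δ, ζ} ∉ τ ✗.
  V = {[ε], [ζ]}: π^{-1}(V) = {ε, ζ} ∉ τ ✗.
  V = {[β=γ], [ε], [ζ]}: π^{-1}(V) = {β, γ, ε, ζ} ∉ τ ✗.
  V = {[δ], [ε], [ζ]}: π^{-1}(V) = {δ, ε, ζ} ∉ τ ✗.
  V = {[β=γ], [δ], [ε], [ζ]}: π^{-1}(V) = {β, γ, δ, ε, ζ} ∈ τ ✓.
Open sets in the quotient: τ_Q = {{}, {[δ]}, {[β=γ], [δ]}, {[δ], [ε]}, {[β=γ], [δ], [ε]}, {[β=γ], [δ], [ε], [ζ]}} (6 elements).


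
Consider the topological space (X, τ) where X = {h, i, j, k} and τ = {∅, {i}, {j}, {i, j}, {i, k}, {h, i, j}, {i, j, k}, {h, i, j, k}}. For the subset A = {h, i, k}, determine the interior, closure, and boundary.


int(A) = {i, k}, cl(A) = {h, i, k}, ∂A = {h}.

Closed sets in (X, τ) are complements of opens:
  closed(X, τ) = {∅, {h}, {k}, {h, j}, {h, k}, {h, i, k}, {h, j, k}, {h, i, j, k}}.
int(A) = ⋃ {U ∈ τ : U ⊆ A}. Opens contained in A: ∅, {i}, {i, k}.
Taking the union of these: int(A) = {i, k}.
cl(A) = ⋂ {C closed : A ⊆ C}. Closed sets containing A: {h, i, k}, {h, i, j, k}.
Intersecting these: cl(A) = {h, i, k}.
∂A = cl(A) ∖ int(A) = {h, i, k} ∖ {i, k} = {h}.


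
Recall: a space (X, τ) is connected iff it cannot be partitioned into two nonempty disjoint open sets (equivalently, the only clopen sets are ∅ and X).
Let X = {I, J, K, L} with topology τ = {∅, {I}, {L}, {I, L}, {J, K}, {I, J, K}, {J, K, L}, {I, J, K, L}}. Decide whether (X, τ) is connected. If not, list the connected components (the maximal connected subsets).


(X, τ) is disconnected; components = [{I}, {L}, {J, K}].

Find clopen sets (U ∈ τ with X ∖ U ∈ τ):
  U = ∅, X ∖ U = {I, J, K, L} — both open, so U is clopen.
  U = {I}, X ∖ U = {J, K, L} — both open, so U is clopen.
  U = {L}, X ∖ U = {I, J, K} — both open, so U is clopen.
  U = {I, L}, X ∖ U = {J, K} — both open, so U is clopen.
  U = {J, K}, X ∖ U = {I, L} — both open, so U is clopen.
  U = {I, J, K}, X ∖ U = {L} — both open, so U is clopen.
  U = {J, K, L}, X ∖ U = {I} — both open, so U is clopen.
  U = {I, J, K, L}, X ∖ U = ∅ — both open, so U is clopen.
Nontrivial clopen(s) exist: e.g. {L}. So (X, τ) is disconnected.
Compute connected components by grouping points that agree on all clopens:
  component: {I}
  component: {L}
  component: {J, K}


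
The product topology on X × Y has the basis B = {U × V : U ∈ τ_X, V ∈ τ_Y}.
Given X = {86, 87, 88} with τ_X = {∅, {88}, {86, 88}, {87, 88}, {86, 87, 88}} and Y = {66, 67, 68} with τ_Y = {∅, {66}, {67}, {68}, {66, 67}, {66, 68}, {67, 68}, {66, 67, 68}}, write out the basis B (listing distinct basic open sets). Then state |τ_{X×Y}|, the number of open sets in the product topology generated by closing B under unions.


Basis B = {∅ × ∅, {88} × {66}, {88} × {67}, {88} × {68}, {86, 88} × {66}, {86, 88} × {67}, {86, 88} × {68}, {87, 88} × {66}, {87, 88} × {67}, {87, 88} × {68}, {88} × {66, 67}, {88} × {66, 68}, {88} × {67, 68}, {86, 87, 88} × {66}, {86, 87, 88} × {67}, {86, 87, 88} × {68}, {88} × {66, 67, 68}, {86, 88} × {66, 67}, {86, 88} × {66, 68}, {86, 88} × {67, 68}, {87, 88} × {66, 67}, {87, 88} × {66, 68}, {87, 88} × {67, 68}, {86, 88} × {66, 67, 68}, {86, 87, 88} × {66, 67}, {86, 87, 88} × {66, 68}, {86, 87, 88} × {67, 68}, {87, 88} × {66, 67, 68}, {86, 87, 88} × {66, 67, 68}}; |τ_{X×Y}| = 125.

Enumerate products U × V with U ∈ τ_X, V ∈ τ_Y (deduplicated):
  ∅ × ∅ = {} (∅)
  {88} × {66} = {(88,66)}
  {88} × {67} = {(88,67)}
  {88} × {68} = {(88,68)}
  {86, 88} × {66} = {(86,66), (88,66)}
  {86, 88} × {67} = {(86,67), (88,67)}
  {86, 88} × {68} = {(86,68), (88,68)}
  {87, 88} × {66} = {(87,66), (88,66)}
  {87, 88} × {67} = {(87,67), (88,67)}
  {87, 88} × {68} = {(87,68), (88,68)}
  {88} × {66, 67} = {(88,66), (88,67)}
  {88} × {66, 68} = {(88,66), (88,68)}
  {88} × {67, 68} = {(88,67), (88,68)}
  {86, 87, 88} × {66} = {(86,66), (87,66), (88,66)}
  {86, 87, 88} × {67} = {(86,67), (87,67), (88,67)}
  {86, 87, 88} × {68} = {(86,68), (87,68), (88,68)}
  {88} × {66, 67, 68} = {(88,66), (88,67), (88,68)}
  {86, 88} × {66, 67} = {(86,66), (86,67), (88,66), (88,67)}
  {86, 88} × {66, 68} = {(86,66), (86,68), (88,66), (88,68)}
  {86, 88} × {67, 68} = {(86,67), (86,68), (88,67), (88,68)}
  {87, 88} × {66, 67} = {(87,66), (87,67), (88,66), (88,67)}
  {87, 88} × {66, 68} = {(87,66), (87,68), (88,66), (88,68)}
  {87, 88} × {67, 68} = {(87,67), (87,68), (88,67), (88,68)}
  {86, 88} × {66, 67, 68} = {(86,66), (86,67), (86,68), (88,66), (88,67), (88,68)}
  {86, 87, 88} × {66, 67} = {(86,66), (86,67), (87,66), (87,67), (88,66), (88,67)}
  {86, 87, 88} × {66, 68} = {(86,66), (86,68), (87,66), (87,68), (88,66), (88,68)}
  {86, 87, 88} × {67, 68} = {(86,67), (86,68), (87,67), (87,68), (88,67), (88,68)}
  {87, 88} × {66, 67, 68} = {(87,66), (87,67), (87,68), (88,66), (88,67), (88,68)}
  {86, 87, 88} × {66, 67, 68} = {(86,66), (86,67), (86,68), (87,66), (87,67), (87,68), (88,66), (88,67), (88,68)}
These 29 distinct sets form the basis B.
Close under arbitrary unions to get τ_{X×Y}; counting gives |τ_{X×Y}| = 125.


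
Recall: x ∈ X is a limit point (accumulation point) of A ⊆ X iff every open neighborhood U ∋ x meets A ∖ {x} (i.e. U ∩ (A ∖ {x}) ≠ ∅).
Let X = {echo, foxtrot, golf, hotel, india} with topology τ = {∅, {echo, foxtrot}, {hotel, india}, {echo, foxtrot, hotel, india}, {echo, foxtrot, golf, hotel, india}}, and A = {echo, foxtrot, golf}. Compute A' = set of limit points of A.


A' = {echo, foxtrot, golf}

For each x ∈ X, list the open sets U ∈ τ with x ∈ U, then check whether U ∩ (A ∖ {x}) ≠ ∅ for every such U.
  x = echo: opens ∋ x are {echo, foxtrot}, {echo, foxtrot, hotel, india}, {echo, foxtrot, golf, hotel, india}; each meets A ∖ {echo}, so x IS a limit point.
  x = foxtrot: opens ∋ x are {echo, foxtrot}, {echo, foxtrot, hotel, india}, {echo, foxtrot, golf, hotel, india}; each meets A ∖ {foxtrot}, so x IS a limit point.
  x = golf: opens ∋ x are {echo, foxtrot, golf, hotel, india}; each meets A ∖ {golf}, so x IS a limit point.
  x = hotel: open {hotel, india} ∋ x has {hotel, india} ∩ (A ∖ {hotel}) = ∅, so x is NOT a limit point.
  x = india: open {hotel, india} ∋ x has {hotel, india} ∩ (A ∖ {india}) = ∅, so x is NOT a limit point.
Collecting: A' = {echo, foxtrot, golf}.


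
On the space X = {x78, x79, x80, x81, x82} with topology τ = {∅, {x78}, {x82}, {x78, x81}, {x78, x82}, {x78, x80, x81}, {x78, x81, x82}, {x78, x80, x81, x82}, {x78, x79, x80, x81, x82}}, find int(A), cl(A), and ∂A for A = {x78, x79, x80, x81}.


int(A) = {x78, x80, x81}, cl(A) = {x78, x79, x80, x81}, ∂A = {x79}.

Closed sets in (X, τ) are complements of opens:
  closed(X, τ) = {∅, {x79}, {x79, x80}, {x79, x82}, {x79, x80, x81}, {x79, x80, x82}, {x78, x79, x80, x81}, {x79, x80, x81, x82}, {x78, x79, x80, x81, x82}}.
int(A) = ⋃ {U ∈ τ : U ⊆ A}. Opens contained in A: ∅, {x78}, {x78, x81}, {x78, x80, x81}.
Taking the union of these: int(A) = {x78, x80, x81}.
cl(A) = ⋂ {C closed : A ⊆ C}. Closed sets containing A: {x78, x79, x80, x81}, {x78, x79, x80, x81, x82}.
Intersecting these: cl(A) = {x78, x79, x80, x81}.
∂A = cl(A) ∖ int(A) = {x78, x79, x80, x81} ∖ {x78, x80, x81} = {x79}.


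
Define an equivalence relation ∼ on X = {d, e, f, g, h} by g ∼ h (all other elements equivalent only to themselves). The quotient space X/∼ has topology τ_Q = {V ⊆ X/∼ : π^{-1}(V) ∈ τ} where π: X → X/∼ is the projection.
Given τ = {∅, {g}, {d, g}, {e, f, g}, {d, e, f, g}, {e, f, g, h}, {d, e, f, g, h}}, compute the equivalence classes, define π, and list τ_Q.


X/∼ = {[d], [e], [f], [g=h]}; |τ_Q| = 3.

Equivalence classes: [d], [e], [f], [g=h].
Quotient map π: X → X/∼ sends d ↦ [d], e ↦ [e], f ↦ [f], g ↦ [g=h], h ↦ [g=h].
For each subset V ⊆ X/∼, compute π^{-1}(V) ⊆ X and check whether π^{-1}(V) ∈ τ. V is open in τ_Q iff π^{-1}(V) ∈ τ.
  V = {}: π^{-1}(V) = ∅ ∈ τ ✓.
  V = {[d]}: π^{-1}(V) = {d} ∉ τ ✗.
  V = {[e]}: π^{-1}(V) = {e} ∉ τ ✗.
  V = {[d], [e]}: π^{-1}(V) = {d, e} ∉ τ ✗.
  V = {[f]}: π^{-1}(V) = {f} ∉ τ ✗.
  V = {[d], [f]}: π^{-1}(V) = {d, f} ∉ τ ✗.
  V = {[e], [f]}: π^{-1}(V) = {e, f} ∉ τ ✗.
  V = {[d], [e], [f]}: π^{-1}(V) = {d, e, f} ∉ τ ✗.
  V = {[g=h]}: π^{-1}(V) = {g, h} ∉ τ ✗.
  V = {[d], [g=h]}: π^{-1}(V) = {d, g, h} ∉ τ ✗.
  V = {[e], [g=h]}: π^{-1}(V) = {e, g, h} ∉ τ ✗.
  V = {[d], [e], [g=h]}: π^{-1}(V) = {d, e, g, h} ∉ τ ✗.
  V = {[f], [g=h]}: π^{-1}(V) = {f, g, h} ∉ τ ✗.
  V = {[d], [f], [g=h]}: π^{-1}(V) = {d, f, g, h} ∉ τ ✗.
  V = {[e], [f], [g=h]}: π^{-1}(V) = {e, f, g, h} ∈ τ ✓.
  V = {[d], [e], [f], [g=h]}: π^{-1}(V) = {d, e, f, g, h} ∈ τ ✓.
Open sets in the quotient: τ_Q = {{}, {[e], [f], [g=h]}, {[d], [e], [f], [g=h]}} (3 elements).


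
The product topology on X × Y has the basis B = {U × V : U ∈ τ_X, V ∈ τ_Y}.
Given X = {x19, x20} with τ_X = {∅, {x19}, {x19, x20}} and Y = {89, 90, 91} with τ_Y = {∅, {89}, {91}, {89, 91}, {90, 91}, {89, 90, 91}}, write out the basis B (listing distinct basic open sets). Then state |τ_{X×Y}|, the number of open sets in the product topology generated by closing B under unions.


Basis B = {∅ × ∅, {x19} × {89}, {x19} × {91}, {x19} × {89, 91}, {x19, x20} × {89}, {x19} × {90, 91}, {x19, x20} × {91}, {x19} × {89, 90, 91}, {x19, x20} × {89, 91}, {x19, x20} × {90, 91}, {x19, x20} × {89, 90, 91}}; |τ_{X×Y}| = 18.

Enumerate products U × V with U ∈ τ_X, V ∈ τ_Y (deduplicated):
  ∅ × ∅ = {} (∅)
  {x19} × {89} = {(x19,89)}
  {x19} × {91} = {(x19,91)}
  {x19} × {89, 91} = {(x19,89), (x19,91)}
  {x19, x20} × {89} = {(x19,89), (x20,89)}
  {x19} × {90, 91} = {(x19,90), (x19,91)}
  {x19, x20} × {91} = {(x19,91), (x20,91)}
  {x19} × {89, 90, 91} = {(x19,89), (x19,90), (x19,91)}
  {x19, x20} × {89, 91} = {(x19,89), (x19,91), (x20,89), (x20,91)}
  {x19, x20} × {90, 91} = {(x19,90), (x19,91), (x20,90), (x20,91)}
  {x19, x20} × {89, 90, 91} = {(x19,89), (x19,90), (x19,91), (x20,89), (x20,90), (x20,91)}
These 11 distinct sets form the basis B.
Close under arbitrary unions to get τ_{X×Y}; counting gives |τ_{X×Y}| = 18.


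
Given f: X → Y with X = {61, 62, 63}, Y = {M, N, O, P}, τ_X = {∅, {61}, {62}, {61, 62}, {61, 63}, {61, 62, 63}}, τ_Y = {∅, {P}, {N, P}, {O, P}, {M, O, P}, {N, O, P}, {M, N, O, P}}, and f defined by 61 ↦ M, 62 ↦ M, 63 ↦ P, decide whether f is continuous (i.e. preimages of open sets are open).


f is NOT continuous.

Compute f^{-1}(U) for each U ∈ τ_Y:
  U = ∅: f^{-1}(U) = ∅ ∈ τ_X ✓.
  U = {P}: f^{-1}(U) = {63} ∉ τ_X ✗.
  U = {N, P}: f^{-1}(U) = {63} ∉ τ_X ✗.
  U = {O, P}: f^{-1}(U) = {63} ∉ τ_X ✗.
  U = {M, O, P}: f^{-1}(U) = {61, 62, 63} ∈ τ_X ✓.
  U = {N, O, P}: f^{-1}(U) = {63} ∉ τ_X ✗.
  U = {M, N, O, P}: f^{-1}(U) = {61, 62, 63} ∈ τ_X ✓.
Found U = {P} with f^{-1}(U) = {63} not in τ_X. Therefore f is NOT continuous.


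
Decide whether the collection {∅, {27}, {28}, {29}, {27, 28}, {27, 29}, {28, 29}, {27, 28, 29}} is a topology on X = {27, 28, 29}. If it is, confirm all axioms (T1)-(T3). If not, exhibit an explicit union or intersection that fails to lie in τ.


τ IS a topology on X.

Axiom (T1): ∅ ∈ τ? Yes; X ∈ τ? Yes.
Axiom (T2/T3): check pairwise unions and intersections of members of τ.
All pairwise intersections and unions checked — each lies in τ. Therefore τ satisfies (T1), (T2), (T3): it IS a topology on X.


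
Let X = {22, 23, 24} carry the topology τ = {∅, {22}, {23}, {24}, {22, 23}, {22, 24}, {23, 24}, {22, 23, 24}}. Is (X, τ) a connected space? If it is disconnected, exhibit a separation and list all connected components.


(X, τ) is disconnected; components = [{22}, {23}, {24}].

Find clopen sets (U ∈ τ with X ∖ U ∈ τ):
  U = ∅, X ∖ U = {22, 23, 24} — both open, so U is clopen.
  U = {22}, X ∖ U = {23, 24} — both open, so U is clopen.
  U = {23}, X ∖ U = {22, 24} — both open, so U is clopen.
  U = {24}, X ∖ U = {22, 23} — both open, so U is clopen.
  U = {22, 23}, X ∖ U = {24} — both open, so U is clopen.
  U = {22, 24}, X ∖ U = {23} — both open, so U is clopen.
  U = {23, 24}, X ∖ U = {22} — both open, so U is clopen.
  U = {22, 23, 24}, X ∖ U = ∅ — both open, so U is clopen.
Nontrivial clopen(s) exist: e.g. {23}. So (X, τ) is disconnected.
Compute connected components by grouping points that agree on all clopens:
  component: {22}
  component: {23}
  component: {24}


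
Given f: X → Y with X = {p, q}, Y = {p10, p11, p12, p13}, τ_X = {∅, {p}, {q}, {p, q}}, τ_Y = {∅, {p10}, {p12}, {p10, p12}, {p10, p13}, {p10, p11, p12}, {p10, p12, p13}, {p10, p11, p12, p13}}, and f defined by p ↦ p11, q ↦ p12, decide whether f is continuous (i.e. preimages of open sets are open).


f IS continuous.

Compute f^{-1}(U) for each U ∈ τ_Y:
  U = ∅: f^{-1}(U) = ∅ ∈ τ_X ✓.
  U = {p10}: f^{-1}(U) = ∅ ∈ τ_X ✓.
  U = {p12}: f^{-1}(U) = {q} ∈ τ_X ✓.
  U = {p10, p12}: f^{-1}(U) = {q} ∈ τ_X ✓.
  U = {p10, p13}: f^{-1}(U) = ∅ ∈ τ_X ✓.
  U = {p10, p11, p12}: f^{-1}(U) = {p, q} ∈ τ_X ✓.
  U = {p10, p12, p13}: f^{-1}(U) = {q} ∈ τ_X ✓.
  U = {p10, p11, p12, p13}: f^{-1}(U) = {p, q} ∈ τ_X ✓.
Every preimage lies in τ_X, so f IS continuous.


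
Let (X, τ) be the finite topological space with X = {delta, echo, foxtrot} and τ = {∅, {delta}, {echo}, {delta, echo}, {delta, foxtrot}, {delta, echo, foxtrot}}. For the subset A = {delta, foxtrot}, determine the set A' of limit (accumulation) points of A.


A' = {foxtrot}

For each x ∈ X, list the open sets U ∈ τ with x ∈ U, then check whether U ∩ (A ∖ {x}) ≠ ∅ for every such U.
  x = delta: open {delta} ∋ x has {delta} ∩ (A ∖ {delta}) = ∅, so x is NOT a limit point.
  x = echo: open {echo} ∋ x has {echo} ∩ (A ∖ {echo}) = ∅, so x is NOT a limit point.
  x = foxtrot: opens ∋ x are {delta, foxtrot}, {delta, echo, foxtrot}; each meets A ∖ {foxtrot}, so x IS a limit point.
Collecting: A' = {foxtrot}.


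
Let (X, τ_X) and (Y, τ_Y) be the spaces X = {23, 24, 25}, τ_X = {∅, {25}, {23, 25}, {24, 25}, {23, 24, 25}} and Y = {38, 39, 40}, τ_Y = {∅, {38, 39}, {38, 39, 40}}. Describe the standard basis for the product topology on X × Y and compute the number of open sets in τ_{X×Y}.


Basis B = {∅ × ∅, {25} × {38, 39}, {25} × {38, 39, 40}, {23, 25} × {38, 39}, {24, 25} × {38, 39}, {23, 25} × {38, 39, 40}, {23, 24, 25} × {38, 39}, {24, 25} × {38, 39, 40}, {23, 24, 25} × {38, 39, 40}}; |τ_{X×Y}| = 14.

Enumerate products U × V with U ∈ τ_X, V ∈ τ_Y (deduplicated):
  ∅ × ∅ = {} (∅)
  {25} × {38, 39} = {(25,38), (25,39)}
  {25} × {38, 39, 40} = {(25,38), (25,39), (25,40)}
  {23, 25} × {38, 39} = {(23,38), (23,39), (25,38), (25,39)}
  {24, 25} × {38, 39} = {(24,38), (24,39), (25,38), (25,39)}
  {23, 25} × {38, 39, 40} = {(23,38), (23,39), (23,40), (25,38), (25,39), (25,40)}
  {23, 24, 25} × {38, 39} = {(23,38), (23,39), (24,38), (24,39), (25,38), (25,39)}
  {24, 25} × {38, 39, 40} = {(24,38), (24,39), (24,40), (25,38), (25,39), (25,40)}
  {23, 24, 25} × {38, 39, 40} = {(23,38), (23,39), (23,40), (24,38), (24,39), (24,40), (25,38), (25,39), (25,40)}
These 9 distinct sets form the basis B.
Close under arbitrary unions to get τ_{X×Y}; counting gives |τ_{X×Y}| = 14.


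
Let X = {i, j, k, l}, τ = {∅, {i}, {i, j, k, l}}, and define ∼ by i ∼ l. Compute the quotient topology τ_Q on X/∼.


X/∼ = {[i=l], [j], [k]}; |τ_Q| = 2.

Equivalence classes: [i=l], [j], [k].
Quotient map π: X → X/∼ sends i ↦ [i=l], j ↦ [j], k ↦ [k], l ↦ [i=l].
For each subset V ⊆ X/∼, compute π^{-1}(V) ⊆ X and check whether π^{-1}(V) ∈ τ. V is open in τ_Q iff π^{-1}(V) ∈ τ.
  V = {}: π^{-1}(V) = ∅ ∈ τ ✓.
  V = {[i=l]}: π^{-1}(V) = {i, l} ∉ τ ✗.
  V = {[j]}: π^{-1}(V) = {j} ∉ τ ✗.
  V = {[i=l], [j]}: π^{-1}(V) = {i, j, l} ∉ τ ✗.
  V = {[k]}: π^{-1}(V) = {k} ∉ τ ✗.
  V = {[i=l], [k]}: π^{-1}(V) = {i, k, l} ∉ τ ✗.
  V = {[j], [k]}: π^{-1}(V) = {j, k} ∉ τ ✗.
  V = {[i=l], [j], [k]}: π^{-1}(V) = {i, j, k, l} ∈ τ ✓.
Open sets in the quotient: τ_Q = {{}, {[i=l], [j], [k]}} (2 elements).


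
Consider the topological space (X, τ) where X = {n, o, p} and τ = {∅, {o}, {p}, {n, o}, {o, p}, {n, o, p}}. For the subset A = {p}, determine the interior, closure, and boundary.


int(A) = {p}, cl(A) = {p}, ∂A = ∅.

Closed sets in (X, τ) are complements of opens:
  closed(X, τ) = {∅, {n}, {p}, {n, o}, {n, p}, {n, o, p}}.
int(A) = ⋃ {U ∈ τ : U ⊆ A}. Opens contained in A: ∅, {p}.
Taking the union of these: int(A) = {p}.
cl(A) = ⋂ {C closed : A ⊆ C}. Closed sets containing A: {p}, {n, p}, {n, o, p}.
Intersecting these: cl(A) = {p}.
∂A = cl(A) ∖ int(A) = {p} ∖ {p} = ∅.


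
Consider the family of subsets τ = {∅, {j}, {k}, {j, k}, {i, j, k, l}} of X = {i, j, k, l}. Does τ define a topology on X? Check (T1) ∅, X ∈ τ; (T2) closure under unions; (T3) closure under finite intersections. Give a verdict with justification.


τ IS a topology on X.

Axiom (T1): ∅ ∈ τ? Yes; X ∈ τ? Yes.
Axiom (T2/T3): check pairwise unions and intersections of members of τ.
All pairwise intersections and unions checked — each lies in τ. Therefore τ satisfies (T1), (T2), (T3): it IS a topology on X.


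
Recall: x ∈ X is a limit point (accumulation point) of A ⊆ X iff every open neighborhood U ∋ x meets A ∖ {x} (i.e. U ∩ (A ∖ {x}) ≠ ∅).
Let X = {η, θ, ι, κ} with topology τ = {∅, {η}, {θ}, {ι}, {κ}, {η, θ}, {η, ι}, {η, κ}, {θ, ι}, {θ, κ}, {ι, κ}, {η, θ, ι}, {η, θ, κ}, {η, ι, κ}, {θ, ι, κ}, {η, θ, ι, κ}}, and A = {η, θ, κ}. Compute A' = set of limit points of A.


A' = ∅

For each x ∈ X, list the open sets U ∈ τ with x ∈ U, then check whether U ∩ (A ∖ {x}) ≠ ∅ for every such U.
  x = η: open {η} ∋ x has {η} ∩ (A ∖ {η}) = ∅, so x is NOT a limit point.
  x = θ: open {θ} ∋ x has {θ} ∩ (A ∖ {θ}) = ∅, so x is NOT a limit point.
  x = ι: open {ι} ∋ x has {ι} ∩ (A ∖ {ι}) = ∅, so x is NOT a limit point.
  x = κ: open {κ} ∋ x has {κ} ∩ (A ∖ {κ}) = ∅, so x is NOT a limit point.
Collecting: A' = ∅.


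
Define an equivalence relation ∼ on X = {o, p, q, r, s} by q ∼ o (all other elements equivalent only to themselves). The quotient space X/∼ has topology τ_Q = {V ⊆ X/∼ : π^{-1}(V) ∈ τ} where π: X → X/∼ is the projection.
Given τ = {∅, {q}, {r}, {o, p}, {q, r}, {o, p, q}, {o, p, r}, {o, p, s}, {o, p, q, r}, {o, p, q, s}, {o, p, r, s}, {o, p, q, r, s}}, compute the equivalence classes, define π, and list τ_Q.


X/∼ = {[o=q], [p], [r], [s]}; |τ_Q| = 6.

Equivalence classes: [o=q], [p], [r], [s].
Quotient map π: X → X/∼ sends o ↦ [o=q], p ↦ [p], q ↦ [o=q], r ↦ [r], s ↦ [s].
For each subset V ⊆ X/∼, compute π^{-1}(V) ⊆ X and check whether π^{-1}(V) ∈ τ. V is open in τ_Q iff π^{-1}(V) ∈ τ.
  V = {}: π^{-1}(V) = ∅ ∈ τ ✓.
  V = {[o=q]}: π^{-1}(V) = {o, q} ∉ τ ✗.
  V = {[p]}: π^{-1}(V) = {p} ∉ τ ✗.
  V = {[o=q], [p]}: π^{-1}(V) = {o, p, q} ∈ τ ✓.
  V = {[r]}: π^{-1}(V) = {r} ∈ τ ✓.
  V = {[o=q], [r]}: π^{-1}(V) = {o, q, r} ∉ τ ✗.
  V = {[p], [r]}: π^{-1}(V) = {p, r} ∉ τ ✗.
  V = {[o=q], [p], [r]}: π^{-1}(V) = {o, p, q, r} ∈ τ ✓.
  V = {[s]}: π^{-1}(V) = {s} ∉ τ ✗.
  V = {[o=q], [s]}: π^{-1}(V) = {o, q, s} ∉ τ ✗.
  V = {[p], [s]}: π^{-1}(V) = {p, s} ∉ τ ✗.
  V = {[o=q], [p], [s]}: π^{-1}(V) = {o, p, q, s} ∈ τ ✓.
  V = {[r], [s]}: π^{-1}(V) = {r, s} ∉ τ ✗.
  V = {[o=q], [r], [s]}: π^{-1}(V) = {o, q, r, s} ∉ τ ✗.
  V = {[p], [r], [s]}: π^{-1}(V) = {p, r, s} ∉ τ ✗.
  V = {[o=q], [p], [r], [s]}: π^{-1}(V) = {o, p, q, r, s} ∈ τ ✓.
Open sets in the quotient: τ_Q = {{}, {[o=q], [p]}, {[r]}, {[o=q], [p], [r]}, {[o=q], [p], [s]}, {[o=q], [p], [r], [s]}} (6 elements).


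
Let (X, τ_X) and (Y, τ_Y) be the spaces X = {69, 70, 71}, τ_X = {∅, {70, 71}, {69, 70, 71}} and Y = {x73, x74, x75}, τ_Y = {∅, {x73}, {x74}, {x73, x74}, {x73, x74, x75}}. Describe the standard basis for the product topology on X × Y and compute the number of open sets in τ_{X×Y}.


Basis B = {∅ × ∅, {70, 71} × {x73}, {70, 71} × {x74}, {69, 70, 71} × {x73}, {69, 70, 71} × {x74}, {70, 71} × {x73, x74}, {69, 70, 71} × {x73, x74}, {70, 71} × {x73, x74, x75}, {69, 70, 71} × {x73, x74, x75}}; |τ_{X×Y}| = 14.

Enumerate products U × V with U ∈ τ_X, V ∈ τ_Y (deduplicated):
  ∅ × ∅ = {} (∅)
  {70, 71} × {x73} = {(70,x73), (71,x73)}
  {70, 71} × {x74} = {(70,x74), (71,x74)}
  {69, 70, 71} × {x73} = {(69,x73), (70,x73), (71,x73)}
  {69, 70, 71} × {x74} = {(69,x74), (70,x74), (71,x74)}
  {70, 71} × {x73, x74} = {(70,x73), (70,x74), (71,x73), (71,x74)}
  {69, 70, 71} × {x73, x74} = {(69,x73), (69,x74), (70,x73), (70,x74), (71,x73), (71,x74)}
  {70, 71} × {x73, x74, x75} = {(70,x73), (70,x74), (70,x75), (71,x73), (71,x74), (71,x75)}
  {69, 70, 71} × {x73, x74, x75} = {(69,x73), (69,x74), (69,x75), (70,x73), (70,x74), (70,x75), (71,x73), (71,x74), (71,x75)}
These 9 distinct sets form the basis B.
Close under arbitrary unions to get τ_{X×Y}; counting gives |τ_{X×Y}| = 14.


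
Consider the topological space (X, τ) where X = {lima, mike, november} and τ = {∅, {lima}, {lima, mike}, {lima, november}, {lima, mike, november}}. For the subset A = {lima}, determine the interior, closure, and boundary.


int(A) = {lima}, cl(A) = {lima, mike, november}, ∂A = {mike, november}.

Closed sets in (X, τ) are complements of opens:
  closed(X, τ) = {∅, {mike}, {november}, {mike, november}, {lima, mike, november}}.
int(A) = ⋃ {U ∈ τ : U ⊆ A}. Opens contained in A: ∅, {lima}.
Taking the union of these: int(A) = {lima}.
cl(A) = ⋂ {C closed : A ⊆ C}. Closed sets containing A: {lima, mike, november}.
Intersecting these: cl(A) = {lima, mike, november}.
∂A = cl(A) ∖ int(A) = {lima, mike, november} ∖ {lima} = {mike, november}.


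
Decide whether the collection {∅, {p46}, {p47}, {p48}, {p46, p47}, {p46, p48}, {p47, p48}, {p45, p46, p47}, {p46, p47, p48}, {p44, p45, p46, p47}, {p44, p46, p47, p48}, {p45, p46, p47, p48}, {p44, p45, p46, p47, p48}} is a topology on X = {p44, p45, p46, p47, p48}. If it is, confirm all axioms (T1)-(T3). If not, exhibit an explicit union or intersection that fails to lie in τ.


τ is NOT a topology on X.

Axiom (T1): ∅ ∈ τ? Yes; X ∈ τ? Yes.
Axiom (T2/T3): check pairwise unions and intersections of members of τ.
Counterexample for (T3): {p44, p45, p46, p47} ∩ {p44, p46, p47, p48} = {p44, p46, p47} ∉ τ. Therefore τ is NOT a topology.


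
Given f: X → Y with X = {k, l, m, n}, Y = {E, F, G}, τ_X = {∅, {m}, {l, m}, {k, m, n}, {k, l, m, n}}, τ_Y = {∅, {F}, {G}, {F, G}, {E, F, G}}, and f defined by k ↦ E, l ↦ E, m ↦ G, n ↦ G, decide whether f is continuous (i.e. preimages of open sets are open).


f is NOT continuous.

Compute f^{-1}(U) for each U ∈ τ_Y:
  U = ∅: f^{-1}(U) = ∅ ∈ τ_X ✓.
  U = {F}: f^{-1}(U) = ∅ ∈ τ_X ✓.
  U = {G}: f^{-1}(U) = {m, n} ∉ τ_X ✗.
  U = {F, G}: f^{-1}(U) = {m, n} ∉ τ_X ✗.
  U = {E, F, G}: f^{-1}(U) = {k, l, m, n} ∈ τ_X ✓.
Found U = {G} with f^{-1}(U) = {m, n} not in τ_X. Therefore f is NOT continuous.


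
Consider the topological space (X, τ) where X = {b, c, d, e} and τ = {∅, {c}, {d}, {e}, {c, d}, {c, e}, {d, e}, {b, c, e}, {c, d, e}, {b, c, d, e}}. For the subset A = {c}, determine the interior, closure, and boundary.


int(A) = {c}, cl(A) = {b, c}, ∂A = {b}.

Closed sets in (X, τ) are complements of opens:
  closed(X, τ) = {∅, {b}, {d}, {b, c}, {b, d}, {b, e}, {b, c, d}, {b, c, e}, {b, d, e}, {b, c, d, e}}.
int(A) = ⋃ {U ∈ τ : U ⊆ A}. Opens contained in A: ∅, {c}.
Taking the union of these: int(A) = {c}.
cl(A) = ⋂ {C closed : A ⊆ C}. Closed sets containing A: {b, c}, {b, c, d}, {b, c, e}, {b, c, d, e}.
Intersecting these: cl(A) = {b, c}.
∂A = cl(A) ∖ int(A) = {b, c} ∖ {c} = {b}.


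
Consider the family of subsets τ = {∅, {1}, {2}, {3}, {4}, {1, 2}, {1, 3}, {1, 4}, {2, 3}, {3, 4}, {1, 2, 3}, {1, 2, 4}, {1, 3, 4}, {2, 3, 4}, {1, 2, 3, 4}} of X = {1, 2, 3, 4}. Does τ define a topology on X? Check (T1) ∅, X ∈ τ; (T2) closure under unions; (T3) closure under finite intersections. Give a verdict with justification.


τ is NOT a topology on X.

Axiom (T1): ∅ ∈ τ? Yes; X ∈ τ? Yes.
Axiom (T2/T3): check pairwise unions and intersections of members of τ.
Counterexample for (T2): {2} ∪ {4} = {2, 4} ∉ τ. Therefore τ is NOT a topology.


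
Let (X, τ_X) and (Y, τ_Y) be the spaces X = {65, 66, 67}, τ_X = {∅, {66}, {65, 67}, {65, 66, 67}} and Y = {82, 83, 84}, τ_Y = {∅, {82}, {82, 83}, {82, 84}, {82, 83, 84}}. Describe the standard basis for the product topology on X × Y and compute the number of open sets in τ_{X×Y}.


Basis B = {∅ × ∅, {66} × {82}, {65, 67} × {82}, {66} × {82, 83}, {66} × {82, 84}, {65, 66, 67} × {82}, {66} × {82, 83, 84}, {65, 67} × {82, 83}, {65, 67} × {82, 84}, {65, 67} × {82, 83, 84}, {65, 66, 67} × {82, 83}, {65, 66, 67} × {82, 84}, {65, 66, 67} × {82, 83, 84}}; |τ_{X×Y}| = 25.

Enumerate products U × V with U ∈ τ_X, V ∈ τ_Y (deduplicated):
  ∅ × ∅ = {} (∅)
  {66} × {82} = {(66,82)}
  {65, 67} × {82} = {(65,82), (67,82)}
  {66} × {82, 83} = {(66,82), (66,83)}
  {66} × {82, 84} = {(66,82), (66,84)}
  {65, 66, 67} × {82} = {(65,82), (66,82), (67,82)}
  {66} × {82, 83, 84} = {(66,82), (66,83), (66,84)}
  {65, 67} × {82, 83} = {(65,82), (65,83), (67,82), (67,83)}
  {65, 67} × {82, 84} = {(65,82), (65,84), (67,82), (67,84)}
  {65, 67} × {82, 83, 84} = {(65,82), (65,83), (65,84), (67,82), (67,83), (67,84)}
  {65, 66, 67} × {82, 83} = {(65,82), (65,83), (66,82), (66,83), (67,82), (67,83)}
  {65, 66, 67} × {82, 84} = {(65,82), (65,84), (66,82), (66,84), (67,82), (67,84)}
  {65, 66, 67} × {82, 83, 84} = {(65,82), (65,83), (65,84), (66,82), (66,83), (66,84), (67,82), (67,83), (67,84)}
These 13 distinct sets form the basis B.
Close under arbitrary unions to get τ_{X×Y}; counting gives |τ_{X×Y}| = 25.
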